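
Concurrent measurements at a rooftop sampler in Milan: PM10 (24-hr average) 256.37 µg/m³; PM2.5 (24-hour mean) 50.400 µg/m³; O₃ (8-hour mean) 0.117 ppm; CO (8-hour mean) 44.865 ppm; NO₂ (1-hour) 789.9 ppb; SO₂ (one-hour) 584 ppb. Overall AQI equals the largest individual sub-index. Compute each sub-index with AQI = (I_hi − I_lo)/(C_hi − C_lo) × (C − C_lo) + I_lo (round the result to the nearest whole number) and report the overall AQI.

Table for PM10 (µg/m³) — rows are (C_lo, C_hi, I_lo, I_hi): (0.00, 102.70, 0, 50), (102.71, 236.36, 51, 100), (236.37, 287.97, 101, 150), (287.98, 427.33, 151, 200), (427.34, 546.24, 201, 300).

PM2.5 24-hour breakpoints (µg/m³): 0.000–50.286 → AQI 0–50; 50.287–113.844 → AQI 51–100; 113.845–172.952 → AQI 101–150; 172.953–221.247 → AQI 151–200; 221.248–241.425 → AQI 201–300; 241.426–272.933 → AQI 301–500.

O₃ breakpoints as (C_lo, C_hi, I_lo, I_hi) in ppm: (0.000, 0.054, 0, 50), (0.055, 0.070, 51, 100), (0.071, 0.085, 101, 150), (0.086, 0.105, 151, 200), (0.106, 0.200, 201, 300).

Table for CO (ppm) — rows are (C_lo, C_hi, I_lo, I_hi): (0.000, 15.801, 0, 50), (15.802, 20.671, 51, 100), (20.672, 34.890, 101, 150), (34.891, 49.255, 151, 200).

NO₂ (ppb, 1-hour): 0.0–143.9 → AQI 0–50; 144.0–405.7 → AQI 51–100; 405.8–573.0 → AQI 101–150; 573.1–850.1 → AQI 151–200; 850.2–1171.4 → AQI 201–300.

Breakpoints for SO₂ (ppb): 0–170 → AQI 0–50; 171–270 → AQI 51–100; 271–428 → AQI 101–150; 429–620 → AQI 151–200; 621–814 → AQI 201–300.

PM10: row 236.37–287.97 (AQI 101–150). (150−101)·(256.37−236.37)/(287.97−236.37) + 101 = 49·20.00/51.60 + 101 ≈ 119.99 → 120.
PM2.5: row 50.287–113.844 (AQI 51–100). (100−51)·(50.400−50.287)/(113.844−50.287) + 51 = 49·0.113/63.557 + 51 ≈ 51.09 → 51.
O₃: 0.117 ∈ [0.106, 0.200] ↔ index [201, 300].
201 + (0.117−0.106)·(300−201)/(0.200−0.106) = 201 + 0.011·99/0.094 ≈ 212.59, so AQI = 213.
CO 44.865: bracket 34.891–49.255 → index 151–200; slope 49/14.364, offset 9.974.
AQI = 151 + 49/14.364·9.974 ≈ 185.02 ⇒ 185.
NO₂: 789.9 ∈ [573.1, 850.1] ↔ index [151, 200].
151 + (789.9−573.1)·(200−151)/(850.1−573.1) = 151 + 216.8·49/277.0 ≈ 189.35, so AQI = 189.
SO₂ 584: bracket 429–620 → index 151–200; slope 49/191, offset 155.
AQI = 151 + 49/191·155 ≈ 190.76 ⇒ 191.
Sub-indices: PM10→120, PM2.5→51, O₃→213, CO→185, NO₂→189, SO₂→191. Overall AQI = max = 213; dominant pollutant is O₃.
AQI 213: Very Unhealthy.

213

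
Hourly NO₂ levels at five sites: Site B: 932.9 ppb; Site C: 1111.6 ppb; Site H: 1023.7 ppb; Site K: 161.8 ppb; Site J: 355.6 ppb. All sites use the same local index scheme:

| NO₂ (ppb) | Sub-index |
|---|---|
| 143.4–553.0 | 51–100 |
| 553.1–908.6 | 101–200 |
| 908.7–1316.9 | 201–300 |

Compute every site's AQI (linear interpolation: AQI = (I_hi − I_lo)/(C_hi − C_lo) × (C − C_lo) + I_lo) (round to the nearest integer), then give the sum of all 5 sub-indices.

815

Site B 932.9: bracket 908.7–1316.9 → index 201–300; slope 99/408.2, offset 24.2.
AQI = 201 + 99/408.2·24.2 ≈ 206.87 ⇒ 207.
Site C: row 908.7–1316.9 (AQI 201–300). (300−201)·(1111.6−908.7)/(1316.9−908.7) + 201 = 99·202.9/408.2 + 201 ≈ 250.21 → 250.
Site H: 1023.7 ∈ [908.7, 1316.9] ↔ index [201, 300].
201 + (1023.7−908.7)·(300−201)/(1316.9−908.7) = 201 + 115.0·99/408.2 ≈ 228.89, so AQI = 229.
Site K: row 143.4–553.0 (AQI 51–100). (100−51)·(161.8−143.4)/(553.0−143.4) + 51 = 49·18.4/409.6 + 51 ≈ 53.20 → 53.
Site J: row 143.4–553.0 (AQI 51–100). (100−51)·(355.6−143.4)/(553.0−143.4) + 51 = 49·212.2/409.6 + 51 ≈ 76.39 → 76.
AQIs: Site B=207, Site C=250, Site H=229, Site K=53, Site J=76. Sum = 207 + 250 + 229 + 53 + 76 = 815.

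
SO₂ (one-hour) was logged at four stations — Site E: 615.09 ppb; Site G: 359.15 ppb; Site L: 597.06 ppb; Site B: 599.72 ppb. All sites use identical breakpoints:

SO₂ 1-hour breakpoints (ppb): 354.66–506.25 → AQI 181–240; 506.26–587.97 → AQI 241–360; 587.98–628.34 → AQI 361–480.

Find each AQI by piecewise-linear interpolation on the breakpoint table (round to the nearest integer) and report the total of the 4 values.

Site E: 615.09 lies in 587.98–628.34, so I_lo=361, I_hi=480, C_lo=587.98, C_hi=628.34.
(480−361)/(628.34−587.98) × (615.09−587.98) + 361 = 119/40.36 × 27.11 + 361 ≈ 440.93 → 441.
Site G 359.15: bracket 354.66–506.25 → index 181–240; slope 59/151.59, offset 4.49.
AQI = 181 + 59/151.59·4.49 ≈ 182.75 ⇒ 183.
Site L: 597.06 lies in 587.98–628.34, so I_lo=361, I_hi=480, C_lo=587.98, C_hi=628.34.
(480−361)/(628.34−587.98) × (597.06−587.98) + 361 = 119/40.36 × 9.08 + 361 ≈ 387.77 → 388.
Site B: row 587.98–628.34 (AQI 361–480). (480−361)·(599.72−587.98)/(628.34−587.98) + 361 = 119·11.74/40.36 + 361 ≈ 395.61 → 396.
AQIs: Site E=441, Site G=183, Site L=388, Site B=396. Sum = 441 + 183 + 388 + 396 = 1408.

1408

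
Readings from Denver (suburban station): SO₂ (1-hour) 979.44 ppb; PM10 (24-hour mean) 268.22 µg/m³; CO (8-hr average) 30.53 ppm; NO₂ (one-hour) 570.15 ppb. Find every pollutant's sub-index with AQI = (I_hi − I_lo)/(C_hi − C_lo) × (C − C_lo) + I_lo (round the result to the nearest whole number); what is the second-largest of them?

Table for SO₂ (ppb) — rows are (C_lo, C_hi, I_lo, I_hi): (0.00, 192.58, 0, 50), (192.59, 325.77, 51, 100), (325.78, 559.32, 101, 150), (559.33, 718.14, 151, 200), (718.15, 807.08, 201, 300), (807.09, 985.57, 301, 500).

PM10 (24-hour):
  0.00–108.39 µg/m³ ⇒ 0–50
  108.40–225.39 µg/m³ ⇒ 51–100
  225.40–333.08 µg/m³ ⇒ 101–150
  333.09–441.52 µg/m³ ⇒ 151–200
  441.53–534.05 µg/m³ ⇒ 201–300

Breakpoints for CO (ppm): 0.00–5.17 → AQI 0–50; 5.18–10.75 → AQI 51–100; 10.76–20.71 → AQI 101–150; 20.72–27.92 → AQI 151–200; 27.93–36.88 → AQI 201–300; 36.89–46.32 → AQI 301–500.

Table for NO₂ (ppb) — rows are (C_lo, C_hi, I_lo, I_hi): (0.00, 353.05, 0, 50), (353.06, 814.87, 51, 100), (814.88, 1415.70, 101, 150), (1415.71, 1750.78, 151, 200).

230

SO₂: 979.44 lies in 807.09–985.57, so I_lo=301, I_hi=500, C_lo=807.09, C_hi=985.57.
(500−301)/(985.57−807.09) × (979.44−807.09) + 301 = 199/178.48 × 172.35 + 301 ≈ 493.17 → 493.
PM10: 268.22 lies in 225.40–333.08, so I_lo=101, I_hi=150, C_lo=225.40, C_hi=333.08.
(150−101)/(333.08−225.40) × (268.22−225.40) + 101 = 49/107.68 × 42.82 + 101 ≈ 120.49 → 120.
CO: 30.53 lies in 27.93–36.88, so I_lo=201, I_hi=300, C_lo=27.93, C_hi=36.88.
(300−201)/(36.88−27.93) × (30.53−27.93) + 201 = 99/8.95 × 2.60 + 201 ≈ 229.76 → 230.
NO₂: 570.15 ∈ [353.06, 814.87] ↔ index [51, 100].
51 + (570.15−353.06)·(100−51)/(814.87−353.06) = 51 + 217.09·49/461.81 ≈ 74.03, so AQI = 74.
Sub-indices: SO₂→493, PM10→120, CO→230, NO₂→74. Ranked high→low: 493, 230, 120, 74. Second-highest sub-index = 230.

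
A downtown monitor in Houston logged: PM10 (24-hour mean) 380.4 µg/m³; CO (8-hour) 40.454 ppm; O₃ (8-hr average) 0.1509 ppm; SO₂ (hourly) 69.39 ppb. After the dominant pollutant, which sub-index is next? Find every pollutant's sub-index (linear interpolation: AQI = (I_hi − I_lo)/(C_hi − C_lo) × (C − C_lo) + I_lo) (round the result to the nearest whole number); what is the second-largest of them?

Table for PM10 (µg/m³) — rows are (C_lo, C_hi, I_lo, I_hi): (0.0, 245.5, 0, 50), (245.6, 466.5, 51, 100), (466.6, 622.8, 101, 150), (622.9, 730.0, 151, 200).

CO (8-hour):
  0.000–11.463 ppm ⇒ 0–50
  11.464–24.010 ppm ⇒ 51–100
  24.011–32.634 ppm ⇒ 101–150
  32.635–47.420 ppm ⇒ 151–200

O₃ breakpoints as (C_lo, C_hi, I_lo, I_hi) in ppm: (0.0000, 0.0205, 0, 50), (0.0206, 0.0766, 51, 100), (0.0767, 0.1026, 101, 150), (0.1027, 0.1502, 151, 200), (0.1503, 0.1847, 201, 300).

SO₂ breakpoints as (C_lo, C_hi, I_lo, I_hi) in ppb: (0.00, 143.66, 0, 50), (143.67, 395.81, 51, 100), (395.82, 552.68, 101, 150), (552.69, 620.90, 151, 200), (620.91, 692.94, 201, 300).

PM10 380.4: bracket 245.6–466.5 → index 51–100; slope 49/220.9, offset 134.8.
AQI = 51 + 49/220.9·134.8 ≈ 80.90 ⇒ 81.
CO: row 32.635–47.420 (AQI 151–200). (200−151)·(40.454−32.635)/(47.420−32.635) + 151 = 49·7.819/14.785 + 151 ≈ 176.91 → 177.
O₃: 0.1509 ∈ [0.1503, 0.1847] ↔ index [201, 300].
201 + (0.1509−0.1503)·(300−201)/(0.1847−0.1503) = 201 + 0.0006·99/0.0344 ≈ 202.73, so AQI = 203.
SO₂ 69.39: bracket 0.00–143.66 → index 0–50; slope 50/143.66, offset 69.39.
AQI = 0 + 50/143.66·69.39 ≈ 24.15 ⇒ 24.
Sub-indices: PM10→81, CO→177, O₃→203, SO₂→24. Ranked high→low: 203, 177, 81, 24. Second-highest sub-index = 177.

177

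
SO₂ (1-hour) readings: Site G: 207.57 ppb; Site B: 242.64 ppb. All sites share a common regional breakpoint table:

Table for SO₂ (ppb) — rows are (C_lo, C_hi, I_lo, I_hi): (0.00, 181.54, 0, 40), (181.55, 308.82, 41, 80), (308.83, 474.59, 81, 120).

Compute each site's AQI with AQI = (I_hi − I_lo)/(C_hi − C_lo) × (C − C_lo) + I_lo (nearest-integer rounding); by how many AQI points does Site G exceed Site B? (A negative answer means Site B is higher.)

Site G 207.57: bracket 181.55–308.82 → index 41–80; slope 39/127.27, offset 26.02.
AQI = 41 + 39/127.27·26.02 ≈ 48.97 ⇒ 49.
Site B: 242.64 ∈ [181.55, 308.82] ↔ index [41, 80].
41 + (242.64−181.55)·(80−41)/(308.82−181.55) = 41 + 61.09·39/127.27 ≈ 59.72, so AQI = 60.
AQIs: Site G=49, Site B=60. Site G (49) − Site B (60) = -11.

-11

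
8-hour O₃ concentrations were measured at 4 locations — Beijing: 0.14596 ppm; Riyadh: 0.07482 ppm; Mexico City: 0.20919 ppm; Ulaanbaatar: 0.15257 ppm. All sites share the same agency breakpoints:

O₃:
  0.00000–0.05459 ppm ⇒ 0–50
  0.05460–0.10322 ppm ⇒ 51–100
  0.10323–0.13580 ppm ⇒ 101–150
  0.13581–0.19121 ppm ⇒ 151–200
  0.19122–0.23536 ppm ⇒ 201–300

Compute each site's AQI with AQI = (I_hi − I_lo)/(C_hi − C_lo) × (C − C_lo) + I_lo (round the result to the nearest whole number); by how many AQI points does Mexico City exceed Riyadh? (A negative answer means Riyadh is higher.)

Beijing 0.14596: bracket 0.13581–0.19121 → index 151–200; slope 49/0.05540, offset 0.01015.
AQI = 151 + 49/0.05540·0.01015 ≈ 159.98 ⇒ 160.
Riyadh: 0.07482 lies in 0.05460–0.10322, so I_lo=51, I_hi=100, C_lo=0.05460, C_hi=0.10322.
(100−51)/(0.10322−0.05460) × (0.07482−0.05460) + 51 = 49/0.04862 × 0.02022 + 51 ≈ 71.38 → 71.
Mexico City: row 0.19122–0.23536 (AQI 201–300). (300−201)·(0.20919−0.19122)/(0.23536−0.19122) + 201 = 99·0.01797/0.04414 + 201 ≈ 241.30 → 241.
Ulaanbaatar 0.15257: bracket 0.13581–0.19121 → index 151–200; slope 49/0.05540, offset 0.01676.
AQI = 151 + 49/0.05540·0.01676 ≈ 165.82 ⇒ 166.
AQIs: Beijing=160, Riyadh=71, Mexico City=241, Ulaanbaatar=166. Mexico City (241) − Riyadh (71) = 170.

170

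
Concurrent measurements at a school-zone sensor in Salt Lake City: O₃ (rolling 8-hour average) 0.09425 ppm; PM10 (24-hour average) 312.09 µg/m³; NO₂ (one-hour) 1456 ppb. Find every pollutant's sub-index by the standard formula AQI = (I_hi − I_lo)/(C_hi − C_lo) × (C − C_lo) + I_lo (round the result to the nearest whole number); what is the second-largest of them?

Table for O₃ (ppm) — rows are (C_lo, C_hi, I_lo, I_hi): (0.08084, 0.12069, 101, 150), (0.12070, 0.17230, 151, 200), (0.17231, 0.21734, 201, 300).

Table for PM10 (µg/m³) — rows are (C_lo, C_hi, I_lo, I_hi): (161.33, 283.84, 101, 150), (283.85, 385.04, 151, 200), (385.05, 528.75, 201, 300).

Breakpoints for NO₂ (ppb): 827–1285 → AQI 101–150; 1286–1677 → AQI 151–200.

165

O₃: row 0.08084–0.12069 (AQI 101–150). (150−101)·(0.09425−0.08084)/(0.12069−0.08084) + 101 = 49·0.01341/0.03985 + 101 ≈ 117.49 → 117.
PM10: 312.09 ∈ [283.85, 385.04] ↔ index [151, 200].
151 + (312.09−283.85)·(200−151)/(385.04−283.85) = 151 + 28.24·49/101.19 ≈ 164.67, so AQI = 165.
NO₂: 1456 ∈ [1286, 1677] ↔ index [151, 200].
151 + (1456−1286)·(200−151)/(1677−1286) = 151 + 170·49/391 ≈ 172.30, so AQI = 172.
Sub-indices: O₃→117, PM10→165, NO₂→172. Ranked high→low: 172, 165, 117. Second-highest sub-index = 165.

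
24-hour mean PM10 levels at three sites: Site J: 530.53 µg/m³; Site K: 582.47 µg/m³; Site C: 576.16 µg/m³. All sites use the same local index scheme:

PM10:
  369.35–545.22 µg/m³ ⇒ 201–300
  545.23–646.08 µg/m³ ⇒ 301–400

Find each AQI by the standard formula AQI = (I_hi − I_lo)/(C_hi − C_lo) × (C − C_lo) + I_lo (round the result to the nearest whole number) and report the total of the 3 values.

961

Site J: 530.53 ∈ [369.35, 545.22] ↔ index [201, 300].
201 + (530.53−369.35)·(300−201)/(545.22−369.35) = 201 + 161.18·99/175.87 ≈ 291.73, so AQI = 292.
Site K: 582.47 lies in 545.23–646.08, so I_lo=301, I_hi=400, C_lo=545.23, C_hi=646.08.
(400−301)/(646.08−545.23) × (582.47−545.23) + 301 = 99/100.85 × 37.24 + 301 ≈ 337.56 → 338.
Site C 576.16: bracket 545.23–646.08 → index 301–400; slope 99/100.85, offset 30.93.
AQI = 301 + 99/100.85·30.93 ≈ 331.36 ⇒ 331.
AQIs: Site J=292, Site K=338, Site C=331. Sum = 292 + 338 + 331 = 961.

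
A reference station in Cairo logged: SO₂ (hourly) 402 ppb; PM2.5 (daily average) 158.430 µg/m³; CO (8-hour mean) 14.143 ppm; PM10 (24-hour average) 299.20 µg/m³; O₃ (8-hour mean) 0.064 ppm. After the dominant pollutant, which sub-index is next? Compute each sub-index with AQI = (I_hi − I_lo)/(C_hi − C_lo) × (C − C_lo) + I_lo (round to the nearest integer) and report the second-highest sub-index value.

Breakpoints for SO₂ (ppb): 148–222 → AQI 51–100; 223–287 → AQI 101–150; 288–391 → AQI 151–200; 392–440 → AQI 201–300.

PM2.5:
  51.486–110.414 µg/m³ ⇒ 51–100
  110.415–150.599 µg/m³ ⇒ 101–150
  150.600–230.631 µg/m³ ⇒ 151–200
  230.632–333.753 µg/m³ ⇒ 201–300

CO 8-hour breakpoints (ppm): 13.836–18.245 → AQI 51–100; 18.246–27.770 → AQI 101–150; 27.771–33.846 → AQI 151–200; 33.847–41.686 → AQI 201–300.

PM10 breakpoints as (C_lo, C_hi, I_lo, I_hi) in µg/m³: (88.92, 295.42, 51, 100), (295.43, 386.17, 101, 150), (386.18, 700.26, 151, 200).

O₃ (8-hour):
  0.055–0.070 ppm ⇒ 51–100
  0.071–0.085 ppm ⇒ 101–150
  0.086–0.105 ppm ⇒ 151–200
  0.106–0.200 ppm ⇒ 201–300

156

SO₂: 402 ∈ [392, 440] ↔ index [201, 300].
201 + (402−392)·(300−201)/(440−392) = 201 + 10·99/48 ≈ 221.63, so AQI = 222.
PM2.5: 158.430 ∈ [150.600, 230.631] ↔ index [151, 200].
151 + (158.430−150.600)·(200−151)/(230.631−150.600) = 151 + 7.830·49/80.031 ≈ 155.79, so AQI = 156.
CO: 14.143 ∈ [13.836, 18.245] ↔ index [51, 100].
51 + (14.143−13.836)·(100−51)/(18.245−13.836) = 51 + 0.307·49/4.409 ≈ 54.41, so AQI = 54.
PM10 299.20: bracket 295.43–386.17 → index 101–150; slope 49/90.74, offset 3.77.
AQI = 101 + 49/90.74·3.77 ≈ 103.04 ⇒ 103.
O₃ 0.064: bracket 0.055–0.070 → index 51–100; slope 49/0.015, offset 0.009.
AQI = 51 + 49/0.015·0.009 ≈ 80.40 ⇒ 80.
Sub-indices: SO₂→222, PM2.5→156, CO→54, PM10→103, O₃→80. Ranked high→low: 222, 156, 103, 80, 54. Second-highest sub-index = 156.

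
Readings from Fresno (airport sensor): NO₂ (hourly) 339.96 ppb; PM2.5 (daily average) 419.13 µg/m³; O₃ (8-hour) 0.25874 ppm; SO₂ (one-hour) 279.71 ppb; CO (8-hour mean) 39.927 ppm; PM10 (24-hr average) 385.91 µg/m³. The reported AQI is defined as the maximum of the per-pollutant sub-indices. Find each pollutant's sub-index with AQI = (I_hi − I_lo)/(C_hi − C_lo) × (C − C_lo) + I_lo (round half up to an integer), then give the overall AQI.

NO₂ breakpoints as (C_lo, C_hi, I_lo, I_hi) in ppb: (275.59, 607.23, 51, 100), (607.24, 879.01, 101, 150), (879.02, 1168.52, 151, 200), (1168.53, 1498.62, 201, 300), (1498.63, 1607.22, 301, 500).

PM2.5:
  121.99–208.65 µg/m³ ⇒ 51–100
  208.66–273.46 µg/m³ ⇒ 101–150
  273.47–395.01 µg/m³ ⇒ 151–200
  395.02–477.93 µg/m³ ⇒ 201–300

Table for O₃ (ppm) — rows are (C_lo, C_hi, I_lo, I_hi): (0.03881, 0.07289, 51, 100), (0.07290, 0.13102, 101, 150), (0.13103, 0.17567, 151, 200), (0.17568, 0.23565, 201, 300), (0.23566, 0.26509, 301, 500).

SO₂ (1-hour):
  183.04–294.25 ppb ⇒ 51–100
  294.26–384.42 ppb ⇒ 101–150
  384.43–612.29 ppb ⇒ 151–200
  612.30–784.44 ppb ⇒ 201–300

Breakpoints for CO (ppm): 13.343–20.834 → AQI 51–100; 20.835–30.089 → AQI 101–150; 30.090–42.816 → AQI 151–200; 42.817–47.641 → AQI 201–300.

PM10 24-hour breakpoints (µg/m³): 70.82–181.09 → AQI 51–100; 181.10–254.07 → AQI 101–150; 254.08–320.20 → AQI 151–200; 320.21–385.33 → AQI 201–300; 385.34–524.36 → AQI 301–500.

457

NO₂: row 275.59–607.23 (AQI 51–100). (100−51)·(339.96−275.59)/(607.23−275.59) + 51 = 49·64.37/331.64 + 51 ≈ 60.51 → 61.
PM2.5: 419.13 ∈ [395.02, 477.93] ↔ index [201, 300].
201 + (419.13−395.02)·(300−201)/(477.93−395.02) = 201 + 24.11·99/82.91 ≈ 229.79, so AQI = 230.
O₃: row 0.23566–0.26509 (AQI 301–500). (500−301)·(0.25874−0.23566)/(0.26509−0.23566) + 301 = 199·0.02308/0.02943 + 301 ≈ 457.06 → 457.
SO₂: 279.71 ∈ [183.04, 294.25] ↔ index [51, 100].
51 + (279.71−183.04)·(100−51)/(294.25−183.04) = 51 + 96.67·49/111.21 ≈ 93.59, so AQI = 94.
CO: row 30.090–42.816 (AQI 151–200). (200−151)·(39.927−30.090)/(42.816−30.090) + 151 = 49·9.837/12.726 + 151 ≈ 188.88 → 189.
PM10: 385.91 lies in 385.34–524.36, so I_lo=301, I_hi=500, C_lo=385.34, C_hi=524.36.
(500−301)/(524.36−385.34) × (385.91−385.34) + 301 = 199/139.02 × 0.57 + 301 ≈ 301.82 → 302.
Sub-indices: NO₂→61, PM2.5→230, O₃→457, SO₂→94, CO→189, PM10→302. Overall AQI = max = 457; dominant pollutant is O₃.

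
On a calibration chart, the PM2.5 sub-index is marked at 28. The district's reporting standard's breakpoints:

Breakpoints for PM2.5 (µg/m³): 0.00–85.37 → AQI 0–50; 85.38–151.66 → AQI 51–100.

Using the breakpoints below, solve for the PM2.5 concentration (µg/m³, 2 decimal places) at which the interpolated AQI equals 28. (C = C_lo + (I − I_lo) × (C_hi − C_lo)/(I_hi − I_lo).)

AQI 28 lies in the 0–50 band, which corresponds to 0.00–85.37 µg/m³.
C = 0.00 + (28−0)×(85.37−0.00)/(50−0) = 0.00 + 28×85.37/50 ≈ 47.8072 µg/m³ → 47.81 µg/m³ to 2 dp.

47.81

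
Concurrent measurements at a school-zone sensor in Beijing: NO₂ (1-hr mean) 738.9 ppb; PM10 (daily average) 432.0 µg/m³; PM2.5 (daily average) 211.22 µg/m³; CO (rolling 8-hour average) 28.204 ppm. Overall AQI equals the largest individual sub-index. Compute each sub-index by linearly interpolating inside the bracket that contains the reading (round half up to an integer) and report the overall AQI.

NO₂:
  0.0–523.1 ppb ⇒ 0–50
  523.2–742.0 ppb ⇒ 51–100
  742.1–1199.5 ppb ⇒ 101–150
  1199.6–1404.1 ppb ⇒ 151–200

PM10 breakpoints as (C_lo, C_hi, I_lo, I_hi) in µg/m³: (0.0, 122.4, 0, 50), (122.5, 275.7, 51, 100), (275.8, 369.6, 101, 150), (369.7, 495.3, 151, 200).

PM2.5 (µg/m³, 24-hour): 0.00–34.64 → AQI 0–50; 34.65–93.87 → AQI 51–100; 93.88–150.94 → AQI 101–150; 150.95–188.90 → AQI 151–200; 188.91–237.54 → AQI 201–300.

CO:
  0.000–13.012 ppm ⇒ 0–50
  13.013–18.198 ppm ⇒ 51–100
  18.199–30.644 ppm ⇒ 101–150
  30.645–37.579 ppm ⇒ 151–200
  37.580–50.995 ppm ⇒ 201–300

NO₂ 738.9: bracket 523.2–742.0 → index 51–100; slope 49/218.8, offset 215.7.
AQI = 51 + 49/218.8·215.7 ≈ 99.31 ⇒ 99.
PM10: 432.0 ∈ [369.7, 495.3] ↔ index [151, 200].
151 + (432.0−369.7)·(200−151)/(495.3−369.7) = 151 + 62.3·49/125.6 ≈ 175.30, so AQI = 175.
PM2.5: 211.22 lies in 188.91–237.54, so I_lo=201, I_hi=300, C_lo=188.91, C_hi=237.54.
(300−201)/(237.54−188.91) × (211.22−188.91) + 201 = 99/48.63 × 22.31 + 201 ≈ 246.42 → 246.
CO: 28.204 lies in 18.199–30.644, so I_lo=101, I_hi=150, C_lo=18.199, C_hi=30.644.
(150−101)/(30.644−18.199) × (28.204−18.199) + 101 = 49/12.445 × 10.005 + 101 ≈ 140.39 → 140.
Sub-indices: NO₂→99, PM10→175, PM2.5→246, CO→140. Overall AQI = max = 246; dominant pollutant is PM2.5.

246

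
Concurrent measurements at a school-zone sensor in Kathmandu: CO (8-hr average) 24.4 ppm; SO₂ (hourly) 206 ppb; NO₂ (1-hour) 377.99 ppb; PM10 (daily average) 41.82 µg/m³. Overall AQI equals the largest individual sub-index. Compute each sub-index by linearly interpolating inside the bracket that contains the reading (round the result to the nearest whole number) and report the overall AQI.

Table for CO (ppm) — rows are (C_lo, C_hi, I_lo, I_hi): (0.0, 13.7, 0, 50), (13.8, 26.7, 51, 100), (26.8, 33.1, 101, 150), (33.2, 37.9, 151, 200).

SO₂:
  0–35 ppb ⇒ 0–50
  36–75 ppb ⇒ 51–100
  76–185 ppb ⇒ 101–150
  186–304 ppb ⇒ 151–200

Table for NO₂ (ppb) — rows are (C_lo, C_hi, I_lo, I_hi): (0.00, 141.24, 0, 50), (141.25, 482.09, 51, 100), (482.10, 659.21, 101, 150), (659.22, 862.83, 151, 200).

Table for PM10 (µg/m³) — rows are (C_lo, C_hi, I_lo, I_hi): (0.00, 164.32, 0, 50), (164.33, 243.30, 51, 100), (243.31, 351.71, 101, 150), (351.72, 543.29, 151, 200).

159

CO: row 13.8–26.7 (AQI 51–100). (100−51)·(24.4−13.8)/(26.7−13.8) + 51 = 49·10.6/12.9 + 51 ≈ 91.26 → 91.
SO₂: row 186–304 (AQI 151–200). (200−151)·(206−186)/(304−186) + 151 = 49·20/118 + 151 ≈ 159.31 → 159.
NO₂: 377.99 lies in 141.25–482.09, so I_lo=51, I_hi=100, C_lo=141.25, C_hi=482.09.
(100−51)/(482.09−141.25) × (377.99−141.25) + 51 = 49/340.84 × 236.74 + 51 ≈ 85.03 → 85.
PM10 41.82: bracket 0.00–164.32 → index 0–50; slope 50/164.32, offset 41.82.
AQI = 0 + 50/164.32·41.82 ≈ 12.73 ⇒ 13.
Sub-indices: CO→91, SO₂→159, NO₂→85, PM10→13. Overall AQI = max = 159; dominant pollutant is SO₂.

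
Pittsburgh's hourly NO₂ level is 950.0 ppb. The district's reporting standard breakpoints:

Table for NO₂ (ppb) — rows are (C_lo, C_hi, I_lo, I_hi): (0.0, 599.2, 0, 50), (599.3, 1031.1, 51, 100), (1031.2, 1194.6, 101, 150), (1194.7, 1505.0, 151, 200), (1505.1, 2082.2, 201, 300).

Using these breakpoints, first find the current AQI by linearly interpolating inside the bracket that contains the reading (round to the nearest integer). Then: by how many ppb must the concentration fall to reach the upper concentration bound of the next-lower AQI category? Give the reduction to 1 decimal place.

350.8

NO₂: 950.0 lies in 599.3–1031.1, so I_lo=51, I_hi=100, C_lo=599.3, C_hi=1031.1.
(100−51)/(1031.1−599.3) × (950.0−599.3) + 51 = 49/431.8 × 350.7 + 51 ≈ 90.80 → 91.
Current AQI 91 is in the Moderate range (51–100). The next-lower category tops out at AQI 50, whose upper concentration bound is 599.2 ppb.
Reduction needed = 950.0 − 599.2 = 350.8 ppb.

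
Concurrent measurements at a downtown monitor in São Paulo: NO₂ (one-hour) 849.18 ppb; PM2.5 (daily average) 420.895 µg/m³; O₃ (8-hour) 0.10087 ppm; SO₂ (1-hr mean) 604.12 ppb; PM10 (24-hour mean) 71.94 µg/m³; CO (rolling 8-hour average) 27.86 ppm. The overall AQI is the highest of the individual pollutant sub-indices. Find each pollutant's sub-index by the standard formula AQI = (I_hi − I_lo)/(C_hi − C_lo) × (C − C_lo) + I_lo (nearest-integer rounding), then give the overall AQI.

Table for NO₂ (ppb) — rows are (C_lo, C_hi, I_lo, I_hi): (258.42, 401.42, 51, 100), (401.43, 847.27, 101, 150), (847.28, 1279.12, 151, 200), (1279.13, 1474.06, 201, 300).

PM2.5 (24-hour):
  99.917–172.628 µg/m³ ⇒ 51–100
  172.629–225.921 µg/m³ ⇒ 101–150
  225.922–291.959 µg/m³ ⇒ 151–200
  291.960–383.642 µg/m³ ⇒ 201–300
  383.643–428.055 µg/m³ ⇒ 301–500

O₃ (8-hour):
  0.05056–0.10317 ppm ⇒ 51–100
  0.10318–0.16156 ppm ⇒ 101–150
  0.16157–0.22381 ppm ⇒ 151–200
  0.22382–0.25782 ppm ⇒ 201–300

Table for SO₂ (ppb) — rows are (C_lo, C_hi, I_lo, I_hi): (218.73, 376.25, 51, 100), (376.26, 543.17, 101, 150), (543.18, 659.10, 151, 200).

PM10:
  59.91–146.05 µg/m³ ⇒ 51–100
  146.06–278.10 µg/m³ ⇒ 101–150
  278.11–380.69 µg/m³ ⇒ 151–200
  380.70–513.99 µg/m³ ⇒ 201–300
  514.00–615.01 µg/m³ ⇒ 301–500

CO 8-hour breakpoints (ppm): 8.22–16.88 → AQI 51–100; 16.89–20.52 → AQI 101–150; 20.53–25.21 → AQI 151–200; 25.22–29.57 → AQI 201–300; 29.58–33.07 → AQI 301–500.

468

NO₂ 849.18: bracket 847.28–1279.12 → index 151–200; slope 49/431.84, offset 1.90.
AQI = 151 + 49/431.84·1.90 ≈ 151.22 ⇒ 151.
PM2.5: 420.895 ∈ [383.643, 428.055] ↔ index [301, 500].
301 + (420.895−383.643)·(500−301)/(428.055−383.643) = 301 + 37.252·199/44.412 ≈ 467.92, so AQI = 468.
O₃: 0.10087 lies in 0.05056–0.10317, so I_lo=51, I_hi=100, C_lo=0.05056, C_hi=0.10317.
(100−51)/(0.10317−0.05056) × (0.10087−0.05056) + 51 = 49/0.05261 × 0.05031 + 51 ≈ 97.86 → 98.
SO₂: 604.12 ∈ [543.18, 659.10] ↔ index [151, 200].
151 + (604.12−543.18)·(200−151)/(659.10−543.18) = 151 + 60.94·49/115.92 ≈ 176.76, so AQI = 177.
PM10: 71.94 ∈ [59.91, 146.05] ↔ index [51, 100].
51 + (71.94−59.91)·(100−51)/(146.05−59.91) = 51 + 12.03·49/86.14 ≈ 57.84, so AQI = 58.
CO: row 25.22–29.57 (AQI 201–300). (300−201)·(27.86−25.22)/(29.57−25.22) + 201 = 99·2.64/4.35 + 201 ≈ 261.08 → 261.
Sub-indices: NO₂→151, PM2.5→468, O₃→98, SO₂→177, PM10→58, CO→261. Overall AQI = max = 468; dominant pollutant is PM2.5.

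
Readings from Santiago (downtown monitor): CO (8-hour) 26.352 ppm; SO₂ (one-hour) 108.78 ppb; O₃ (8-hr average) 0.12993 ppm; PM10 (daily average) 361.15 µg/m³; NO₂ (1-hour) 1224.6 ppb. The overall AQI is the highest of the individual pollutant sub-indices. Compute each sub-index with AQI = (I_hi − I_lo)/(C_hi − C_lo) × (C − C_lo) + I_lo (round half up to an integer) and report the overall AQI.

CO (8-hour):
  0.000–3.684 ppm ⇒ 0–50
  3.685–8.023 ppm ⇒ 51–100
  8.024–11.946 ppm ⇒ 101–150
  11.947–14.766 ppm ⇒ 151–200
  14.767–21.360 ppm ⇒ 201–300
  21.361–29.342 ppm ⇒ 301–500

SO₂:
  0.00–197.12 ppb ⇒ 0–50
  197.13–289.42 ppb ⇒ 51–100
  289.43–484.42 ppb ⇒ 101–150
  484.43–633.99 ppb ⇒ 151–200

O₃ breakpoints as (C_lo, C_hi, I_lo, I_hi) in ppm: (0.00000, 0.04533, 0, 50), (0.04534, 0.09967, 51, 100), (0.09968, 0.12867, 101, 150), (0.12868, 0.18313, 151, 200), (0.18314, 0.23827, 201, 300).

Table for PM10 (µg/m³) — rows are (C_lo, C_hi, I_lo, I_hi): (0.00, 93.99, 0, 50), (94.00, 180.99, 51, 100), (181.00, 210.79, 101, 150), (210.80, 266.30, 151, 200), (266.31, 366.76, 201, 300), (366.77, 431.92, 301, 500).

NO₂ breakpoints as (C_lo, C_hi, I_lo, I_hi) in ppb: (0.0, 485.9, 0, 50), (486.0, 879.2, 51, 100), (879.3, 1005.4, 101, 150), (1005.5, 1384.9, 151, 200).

CO: 26.352 ∈ [21.361, 29.342] ↔ index [301, 500].
301 + (26.352−21.361)·(500−301)/(29.342−21.361) = 301 + 4.991·199/7.981 ≈ 425.45, so AQI = 425.
SO₂: row 0.00–197.12 (AQI 0–50). (50−0)·(108.78−0.00)/(197.12−0.00) + 0 = 50·108.78/197.12 + 0 ≈ 27.59 → 28.
O₃: row 0.12868–0.18313 (AQI 151–200). (200−151)·(0.12993−0.12868)/(0.18313−0.12868) + 151 = 49·0.00125/0.05445 + 151 ≈ 152.12 → 152.
PM10 361.15: bracket 266.31–366.76 → index 201–300; slope 99/100.45, offset 94.84.
AQI = 201 + 99/100.45·94.84 ≈ 294.47 ⇒ 294.
NO₂ 1224.6: bracket 1005.5–1384.9 → index 151–200; slope 49/379.4, offset 219.1.
AQI = 151 + 49/379.4·219.1 ≈ 179.30 ⇒ 179.
Sub-indices: CO→425, SO₂→28, O₃→152, PM10→294, NO₂→179. Overall AQI = max = 425; dominant pollutant is CO.
AQI 425: Hazardous.

425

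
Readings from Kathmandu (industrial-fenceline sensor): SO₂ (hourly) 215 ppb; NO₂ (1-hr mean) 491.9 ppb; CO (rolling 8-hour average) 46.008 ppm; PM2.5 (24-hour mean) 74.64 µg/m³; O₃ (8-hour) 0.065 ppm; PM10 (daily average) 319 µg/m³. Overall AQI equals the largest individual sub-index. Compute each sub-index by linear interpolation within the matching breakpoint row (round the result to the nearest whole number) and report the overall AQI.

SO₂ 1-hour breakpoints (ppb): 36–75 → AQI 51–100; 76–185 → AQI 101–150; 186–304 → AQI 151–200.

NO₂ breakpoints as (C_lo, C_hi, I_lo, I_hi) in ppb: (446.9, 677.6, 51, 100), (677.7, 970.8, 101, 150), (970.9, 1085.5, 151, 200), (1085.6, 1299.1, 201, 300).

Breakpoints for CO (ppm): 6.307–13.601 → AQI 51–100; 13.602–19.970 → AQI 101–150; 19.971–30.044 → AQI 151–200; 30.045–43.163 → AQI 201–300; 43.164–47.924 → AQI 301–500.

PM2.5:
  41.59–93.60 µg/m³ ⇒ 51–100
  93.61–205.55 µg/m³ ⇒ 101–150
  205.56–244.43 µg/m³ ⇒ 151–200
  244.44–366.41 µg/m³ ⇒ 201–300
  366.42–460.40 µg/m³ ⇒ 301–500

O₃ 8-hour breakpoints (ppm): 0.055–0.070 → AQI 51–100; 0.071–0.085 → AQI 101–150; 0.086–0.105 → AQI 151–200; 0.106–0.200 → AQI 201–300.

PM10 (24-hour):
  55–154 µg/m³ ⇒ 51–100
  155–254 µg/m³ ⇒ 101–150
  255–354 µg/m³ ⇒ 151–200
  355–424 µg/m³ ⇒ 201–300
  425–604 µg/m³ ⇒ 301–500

SO₂: row 186–304 (AQI 151–200). (200−151)·(215−186)/(304−186) + 151 = 49·29/118 + 151 ≈ 163.04 → 163.
NO₂ 491.9: bracket 446.9–677.6 → index 51–100; slope 49/230.7, offset 45.0.
AQI = 51 + 49/230.7·45.0 ≈ 60.56 ⇒ 61.
CO 46.008: bracket 43.164–47.924 → index 301–500; slope 199/4.760, offset 2.844.
AQI = 301 + 199/4.760·2.844 ≈ 419.90 ⇒ 420.
PM2.5: row 41.59–93.60 (AQI 51–100). (100−51)·(74.64−41.59)/(93.60−41.59) + 51 = 49·33.05/52.01 + 51 ≈ 82.14 → 82.
O₃: 0.065 ∈ [0.055, 0.070] ↔ index [51, 100].
51 + (0.065−0.055)·(100−51)/(0.070−0.055) = 51 + 0.010·49/0.015 ≈ 83.67, so AQI = 84.
PM10: 319 lies in 255–354, so I_lo=151, I_hi=200, C_lo=255, C_hi=354.
(200−151)/(354−255) × (319−255) + 151 = 49/99 × 64 + 151 ≈ 182.68 → 183.
Sub-indices: SO₂→163, NO₂→61, CO→420, PM2.5→82, O₃→84, PM10→183. Overall AQI = max = 420; dominant pollutant is CO.
AQI 420: Hazardous.

420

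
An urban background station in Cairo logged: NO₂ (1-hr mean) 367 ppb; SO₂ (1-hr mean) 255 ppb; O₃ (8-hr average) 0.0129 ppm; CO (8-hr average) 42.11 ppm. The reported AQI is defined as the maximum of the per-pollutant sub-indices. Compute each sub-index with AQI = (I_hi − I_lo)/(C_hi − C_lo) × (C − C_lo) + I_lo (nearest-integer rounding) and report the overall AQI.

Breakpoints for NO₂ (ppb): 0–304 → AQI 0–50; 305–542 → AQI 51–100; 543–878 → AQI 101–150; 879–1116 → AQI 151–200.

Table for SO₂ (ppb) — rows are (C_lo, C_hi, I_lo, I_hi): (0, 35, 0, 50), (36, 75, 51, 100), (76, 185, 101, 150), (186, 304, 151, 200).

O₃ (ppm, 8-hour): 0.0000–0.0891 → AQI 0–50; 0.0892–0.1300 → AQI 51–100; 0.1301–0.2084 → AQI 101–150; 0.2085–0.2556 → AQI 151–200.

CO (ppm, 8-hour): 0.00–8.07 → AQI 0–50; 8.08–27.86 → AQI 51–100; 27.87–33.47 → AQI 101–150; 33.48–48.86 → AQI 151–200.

NO₂ 367: bracket 305–542 → index 51–100; slope 49/237, offset 62.
AQI = 51 + 49/237·62 ≈ 63.82 ⇒ 64.
SO₂: 255 lies in 186–304, so I_lo=151, I_hi=200, C_lo=186, C_hi=304.
(200−151)/(304−186) × (255−186) + 151 = 49/118 × 69 + 151 ≈ 179.65 → 180.
O₃ 0.0129: bracket 0.0000–0.0891 → index 0–50; slope 50/0.0891, offset 0.0129.
AQI = 0 + 50/0.0891·0.0129 ≈ 7.24 ⇒ 7.
CO: 42.11 ∈ [33.48, 48.86] ↔ index [151, 200].
151 + (42.11−33.48)·(200−151)/(48.86−33.48) = 151 + 8.63·49/15.38 ≈ 178.49, so AQI = 178.
Sub-indices: NO₂→64, SO₂→180, O₃→7, CO→178. Overall AQI = max = 180; dominant pollutant is SO₂.

180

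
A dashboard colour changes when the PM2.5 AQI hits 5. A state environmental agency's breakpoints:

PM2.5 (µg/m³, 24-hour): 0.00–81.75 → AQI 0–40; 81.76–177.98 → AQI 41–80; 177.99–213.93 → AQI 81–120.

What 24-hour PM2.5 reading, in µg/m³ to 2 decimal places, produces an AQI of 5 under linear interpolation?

10.22

AQI 5 lies in the 0–40 band, which corresponds to 0.00–81.75 µg/m³.
C = 0.00 + (5−0)×(81.75−0.00)/(40−0) = 0.00 + 5×81.75/40 ≈ 10.2188 µg/m³ → 10.22 µg/m³ to 2 dp.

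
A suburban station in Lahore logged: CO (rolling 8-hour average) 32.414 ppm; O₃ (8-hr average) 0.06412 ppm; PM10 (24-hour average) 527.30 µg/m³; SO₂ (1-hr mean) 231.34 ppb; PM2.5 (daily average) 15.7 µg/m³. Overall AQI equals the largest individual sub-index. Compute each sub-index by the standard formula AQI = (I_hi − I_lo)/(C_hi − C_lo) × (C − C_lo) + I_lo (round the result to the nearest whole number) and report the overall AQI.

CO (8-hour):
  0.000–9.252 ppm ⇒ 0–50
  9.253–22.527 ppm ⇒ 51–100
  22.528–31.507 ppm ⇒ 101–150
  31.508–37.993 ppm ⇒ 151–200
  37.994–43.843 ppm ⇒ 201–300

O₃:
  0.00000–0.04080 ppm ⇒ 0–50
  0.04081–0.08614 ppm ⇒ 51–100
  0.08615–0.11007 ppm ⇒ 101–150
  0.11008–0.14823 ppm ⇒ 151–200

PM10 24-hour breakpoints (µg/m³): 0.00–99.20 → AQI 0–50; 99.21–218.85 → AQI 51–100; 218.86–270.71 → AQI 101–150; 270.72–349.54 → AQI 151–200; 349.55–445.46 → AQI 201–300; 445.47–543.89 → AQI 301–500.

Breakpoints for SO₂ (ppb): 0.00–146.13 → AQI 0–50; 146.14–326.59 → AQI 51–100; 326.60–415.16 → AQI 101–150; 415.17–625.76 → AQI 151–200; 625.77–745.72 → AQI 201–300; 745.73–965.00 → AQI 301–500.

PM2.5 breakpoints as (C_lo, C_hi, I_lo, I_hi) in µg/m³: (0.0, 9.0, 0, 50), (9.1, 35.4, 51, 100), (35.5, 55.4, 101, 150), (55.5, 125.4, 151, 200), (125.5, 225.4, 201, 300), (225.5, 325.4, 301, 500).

CO 32.414: bracket 31.508–37.993 → index 151–200; slope 49/6.485, offset 0.906.
AQI = 151 + 49/6.485·0.906 ≈ 157.85 ⇒ 158.
O₃: 0.06412 ∈ [0.04081, 0.08614] ↔ index [51, 100].
51 + (0.06412−0.04081)·(100−51)/(0.08614−0.04081) = 51 + 0.02331·49/0.04533 ≈ 76.20, so AQI = 76.
PM10: 527.30 ∈ [445.47, 543.89] ↔ index [301, 500].
301 + (527.30−445.47)·(500−301)/(543.89−445.47) = 301 + 81.83·199/98.42 ≈ 466.46, so AQI = 466.
SO₂: 231.34 lies in 146.14–326.59, so I_lo=51, I_hi=100, C_lo=146.14, C_hi=326.59.
(100−51)/(326.59−146.14) × (231.34−146.14) + 51 = 49/180.45 × 85.20 + 51 ≈ 74.14 → 74.
PM2.5 15.7: bracket 9.1–35.4 → index 51–100; slope 49/26.3, offset 6.6.
AQI = 51 + 49/26.3·6.6 ≈ 63.30 ⇒ 63.
Sub-indices: CO→158, O₃→76, PM10→466, SO₂→74, PM2.5→63. Overall AQI = max = 466; dominant pollutant is PM10.

466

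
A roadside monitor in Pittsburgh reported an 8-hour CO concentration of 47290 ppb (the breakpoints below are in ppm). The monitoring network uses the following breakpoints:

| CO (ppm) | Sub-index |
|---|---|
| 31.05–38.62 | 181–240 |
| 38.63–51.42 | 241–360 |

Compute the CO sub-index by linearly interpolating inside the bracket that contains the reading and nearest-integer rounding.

322

Convert: 47290 ppb = 47.29 ppm.
CO: 47.29 lies in 38.63–51.42, so I_lo=241, I_hi=360, C_lo=38.63, C_hi=51.42.
(360−241)/(51.42−38.63) × (47.29−38.63) + 241 = 119/12.79 × 8.66 + 241 ≈ 321.57 → 322.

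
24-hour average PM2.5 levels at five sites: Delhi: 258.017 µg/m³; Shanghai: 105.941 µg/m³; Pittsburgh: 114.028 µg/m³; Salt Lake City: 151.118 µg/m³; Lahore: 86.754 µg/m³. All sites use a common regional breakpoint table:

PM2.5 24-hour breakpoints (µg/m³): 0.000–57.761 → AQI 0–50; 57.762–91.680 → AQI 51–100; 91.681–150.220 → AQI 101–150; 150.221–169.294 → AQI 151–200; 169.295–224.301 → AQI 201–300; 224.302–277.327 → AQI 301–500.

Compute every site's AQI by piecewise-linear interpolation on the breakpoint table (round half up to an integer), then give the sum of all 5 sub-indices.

Delhi: 258.017 lies in 224.302–277.327, so I_lo=301, I_hi=500, C_lo=224.302, C_hi=277.327.
(500−301)/(277.327−224.302) × (258.017−224.302) + 301 = 199/53.025 × 33.715 + 301 ≈ 427.53 → 428.
Shanghai: row 91.681–150.220 (AQI 101–150). (150−101)·(105.941−91.681)/(150.220−91.681) + 101 = 49·14.260/58.539 + 101 ≈ 112.94 → 113.
Pittsburgh: 114.028 ∈ [91.681, 150.220] ↔ index [101, 150].
101 + (114.028−91.681)·(150−101)/(150.220−91.681) = 101 + 22.347·49/58.539 ≈ 119.71, so AQI = 120.
Salt Lake City: 151.118 lies in 150.221–169.294, so I_lo=151, I_hi=200, C_lo=150.221, C_hi=169.294.
(200−151)/(169.294−150.221) × (151.118−150.221) + 151 = 49/19.073 × 0.897 + 151 ≈ 153.30 → 153.
Lahore: 86.754 ∈ [57.762, 91.680] ↔ index [51, 100].
51 + (86.754−57.762)·(100−51)/(91.680−57.762) = 51 + 28.992·49/33.918 ≈ 92.88, so AQI = 93.
AQIs: Delhi=428, Shanghai=113, Pittsburgh=120, Salt Lake City=153, Lahore=93. Sum = 428 + 113 + 120 + 153 + 93 = 907.

907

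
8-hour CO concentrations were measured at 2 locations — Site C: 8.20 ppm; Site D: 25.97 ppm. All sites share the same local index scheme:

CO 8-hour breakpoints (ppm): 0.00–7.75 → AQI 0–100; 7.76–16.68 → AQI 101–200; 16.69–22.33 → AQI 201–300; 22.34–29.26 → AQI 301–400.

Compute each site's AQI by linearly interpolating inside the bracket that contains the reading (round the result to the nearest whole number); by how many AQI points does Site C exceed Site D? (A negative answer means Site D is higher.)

Site C: 8.20 ∈ [7.76, 16.68] ↔ index [101, 200].
101 + (8.20−7.76)·(200−101)/(16.68−7.76) = 101 + 0.44·99/8.92 ≈ 105.88, so AQI = 106.
Site D: 25.97 lies in 22.34–29.26, so I_lo=301, I_hi=400, C_lo=22.34, C_hi=29.26.
(400−301)/(29.26−22.34) × (25.97−22.34) + 301 = 99/6.92 × 3.63 + 301 ≈ 352.93 → 353.
AQIs: Site C=106, Site D=353. Site C (106) − Site D (353) = -247.

-247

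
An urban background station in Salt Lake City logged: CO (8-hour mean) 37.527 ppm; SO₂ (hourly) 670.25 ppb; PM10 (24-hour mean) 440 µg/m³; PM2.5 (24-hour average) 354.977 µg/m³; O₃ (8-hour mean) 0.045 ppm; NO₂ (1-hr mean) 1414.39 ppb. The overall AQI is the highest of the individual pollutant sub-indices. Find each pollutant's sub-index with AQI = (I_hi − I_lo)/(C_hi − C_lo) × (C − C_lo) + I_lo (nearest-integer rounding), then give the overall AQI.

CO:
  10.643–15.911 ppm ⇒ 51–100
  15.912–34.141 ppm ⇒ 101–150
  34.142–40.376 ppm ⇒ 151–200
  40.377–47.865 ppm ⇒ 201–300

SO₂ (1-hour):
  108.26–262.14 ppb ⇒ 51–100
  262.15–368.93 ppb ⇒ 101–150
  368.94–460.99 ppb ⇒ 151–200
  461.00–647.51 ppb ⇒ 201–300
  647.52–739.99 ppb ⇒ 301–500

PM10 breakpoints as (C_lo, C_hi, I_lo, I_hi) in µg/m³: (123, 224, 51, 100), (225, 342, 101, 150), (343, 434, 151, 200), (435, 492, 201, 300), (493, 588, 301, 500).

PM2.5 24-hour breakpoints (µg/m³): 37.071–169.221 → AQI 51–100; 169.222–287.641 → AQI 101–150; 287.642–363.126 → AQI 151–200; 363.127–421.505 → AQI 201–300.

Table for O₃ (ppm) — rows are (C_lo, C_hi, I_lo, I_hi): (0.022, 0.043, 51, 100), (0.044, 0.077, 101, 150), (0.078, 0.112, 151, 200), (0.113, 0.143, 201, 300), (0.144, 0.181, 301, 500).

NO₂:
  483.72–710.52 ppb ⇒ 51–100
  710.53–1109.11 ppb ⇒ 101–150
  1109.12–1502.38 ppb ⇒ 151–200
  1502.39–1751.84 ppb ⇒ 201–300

350

CO: 37.527 ∈ [34.142, 40.376] ↔ index [151, 200].
151 + (37.527−34.142)·(200−151)/(40.376−34.142) = 151 + 3.385·49/6.234 ≈ 177.61, so AQI = 178.
SO₂ 670.25: bracket 647.52–739.99 → index 301–500; slope 199/92.47, offset 22.73.
AQI = 301 + 199/92.47·22.73 ≈ 349.92 ⇒ 350.
PM10: row 435–492 (AQI 201–300). (300−201)·(440−435)/(492−435) + 201 = 99·5/57 + 201 ≈ 209.68 → 210.
PM2.5: row 287.642–363.126 (AQI 151–200). (200−151)·(354.977−287.642)/(363.126−287.642) + 151 = 49·67.335/75.484 + 151 ≈ 194.71 → 195.
O₃: 0.045 lies in 0.044–0.077, so I_lo=101, I_hi=150, C_lo=0.044, C_hi=0.077.
(150−101)/(0.077−0.044) × (0.045−0.044) + 101 = 49/0.033 × 0.001 + 101 ≈ 102.48 → 102.
NO₂ 1414.39: bracket 1109.12–1502.38 → index 151–200; slope 49/393.26, offset 305.27.
AQI = 151 + 49/393.26·305.27 ≈ 189.04 ⇒ 189.
Sub-indices: CO→178, SO₂→350, PM10→210, PM2.5→195, O₃→102, NO₂→189. Overall AQI = max = 350; dominant pollutant is SO₂.
AQI 350: Hazardous.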